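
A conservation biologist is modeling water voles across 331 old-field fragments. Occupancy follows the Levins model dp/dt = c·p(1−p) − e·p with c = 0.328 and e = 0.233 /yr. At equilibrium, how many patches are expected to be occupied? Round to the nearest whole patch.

96

p* = 1 − e/c = 1 − 0.233/0.328 = 0.2896.
Expected occupied patches = N × p* = 331 × 0.2896 = 95.87 ≈ 96.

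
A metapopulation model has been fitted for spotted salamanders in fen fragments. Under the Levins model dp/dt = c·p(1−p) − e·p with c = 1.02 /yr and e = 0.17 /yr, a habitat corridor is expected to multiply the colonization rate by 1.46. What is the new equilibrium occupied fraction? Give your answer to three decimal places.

0.886

Before: p* = 1 − 0.17/1.02 = 0.8333.
After the change, c = 1.4892, e = 0.17, so p* = 1 − 0.17/1.4892 = 0.8858.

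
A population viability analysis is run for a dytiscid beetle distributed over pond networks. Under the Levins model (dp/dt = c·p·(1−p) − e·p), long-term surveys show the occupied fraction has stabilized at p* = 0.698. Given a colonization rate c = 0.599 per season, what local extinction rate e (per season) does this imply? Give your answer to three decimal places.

At equilibrium c(1−p*) = e.
e = 0.599 × (1 − 0.698) = 0.599 × 0.3020 = 0.1809.

0.181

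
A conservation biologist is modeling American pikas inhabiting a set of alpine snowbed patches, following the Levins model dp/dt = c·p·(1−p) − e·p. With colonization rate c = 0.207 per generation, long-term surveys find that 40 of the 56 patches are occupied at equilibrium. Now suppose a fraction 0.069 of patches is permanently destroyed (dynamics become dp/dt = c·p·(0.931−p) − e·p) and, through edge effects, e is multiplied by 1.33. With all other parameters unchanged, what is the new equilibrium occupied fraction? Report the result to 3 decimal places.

Observed p* = 40/56 = 0.71429.
Balance c(1−p*) = e gives e = 0.207×(1 − 0.71429) = 0.05914.
New p* = 0.931 − e/c = 0.931 − 0.07866/0.20700 = 0.55100.

0.551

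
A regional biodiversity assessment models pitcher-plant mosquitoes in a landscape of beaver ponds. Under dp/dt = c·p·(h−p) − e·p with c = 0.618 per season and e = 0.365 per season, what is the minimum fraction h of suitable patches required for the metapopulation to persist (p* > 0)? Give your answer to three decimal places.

p* = h − e/c is positive only when h > e/c.
h_min = e/c = 0.365/0.618 = 0.5906.

0.591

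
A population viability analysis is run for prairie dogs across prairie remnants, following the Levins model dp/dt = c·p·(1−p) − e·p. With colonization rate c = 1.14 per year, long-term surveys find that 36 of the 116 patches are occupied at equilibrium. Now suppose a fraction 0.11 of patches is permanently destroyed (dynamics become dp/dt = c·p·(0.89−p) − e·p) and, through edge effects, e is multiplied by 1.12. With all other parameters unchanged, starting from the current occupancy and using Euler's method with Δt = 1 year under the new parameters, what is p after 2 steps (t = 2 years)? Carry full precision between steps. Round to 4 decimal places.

0.2078

Observed p* = 36/116 = 0.31034.
Balance c(1−p*) = e gives e = 1.14×(1 − 0.31034) = 0.78621.
Starting from p₀ = 0.31034; update p ← p + (dp/dt)·Δt with the new parameters.
step 1: Δp = -0.06820, p = 0.24215
step 2: Δp = -0.03439, p = 0.20776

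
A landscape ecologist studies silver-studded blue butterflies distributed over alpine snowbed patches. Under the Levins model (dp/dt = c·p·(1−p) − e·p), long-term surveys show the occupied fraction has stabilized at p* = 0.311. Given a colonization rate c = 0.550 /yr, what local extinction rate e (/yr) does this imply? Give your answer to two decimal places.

At equilibrium c(1−p*) = e.
e = 0.550 × (1 − 0.311) = 0.550 × 0.6890 = 0.3790.

0.38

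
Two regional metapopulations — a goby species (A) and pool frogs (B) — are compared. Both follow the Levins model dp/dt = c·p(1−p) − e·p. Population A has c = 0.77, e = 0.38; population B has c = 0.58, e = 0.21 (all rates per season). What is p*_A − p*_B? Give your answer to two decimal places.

-0.13

A: p*_A = 1 − 0.38/0.77 = 0.5065.
B: p*_B = 1 − 0.21/0.58 = 0.6379.
p*_A − p*_B = 0.5065 − 0.6379 = -0.1314.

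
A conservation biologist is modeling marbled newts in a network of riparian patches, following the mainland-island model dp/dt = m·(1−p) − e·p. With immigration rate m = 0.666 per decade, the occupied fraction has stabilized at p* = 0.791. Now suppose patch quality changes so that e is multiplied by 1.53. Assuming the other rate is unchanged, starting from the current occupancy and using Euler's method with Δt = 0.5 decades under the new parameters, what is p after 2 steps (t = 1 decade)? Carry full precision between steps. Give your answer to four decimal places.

0.7345

Balance m(1−p*) = e·p* gives e = m(1−p*)/p* = 0.666×0.20900/0.79100 = 0.17597.
Starting from p₀ = 0.79100; update p ← p + (dp/dt)·Δt with the new parameters.
p: 0.79100 → 0.75411  (Δp = -0.03689)
p: 0.75411 → 0.73448  (Δp = -0.01964)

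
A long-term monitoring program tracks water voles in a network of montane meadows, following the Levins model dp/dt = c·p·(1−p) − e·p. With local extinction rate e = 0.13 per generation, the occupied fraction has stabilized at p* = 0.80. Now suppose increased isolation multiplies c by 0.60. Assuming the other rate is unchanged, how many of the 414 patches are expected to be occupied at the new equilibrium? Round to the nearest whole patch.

Balance c(1−p*) = e gives c = e/(1 − 0.80000) = 0.13/0.20000 = 0.65000.
New p* = 1 − e/c = 1 − 0.13000/0.39000 = 0.66667.
Expected occupied = 414 × 0.66667 = 276.00 ≈ 276.

276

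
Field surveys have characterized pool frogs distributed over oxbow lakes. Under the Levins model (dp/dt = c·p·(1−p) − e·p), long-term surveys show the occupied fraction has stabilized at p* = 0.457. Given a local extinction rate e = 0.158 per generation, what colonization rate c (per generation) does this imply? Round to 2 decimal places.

At equilibrium c(1−p*) = e, so c = e/(1−p*).
c = 0.158/(1 − 0.457) = 0.158/0.5430 = 0.2910.

0.29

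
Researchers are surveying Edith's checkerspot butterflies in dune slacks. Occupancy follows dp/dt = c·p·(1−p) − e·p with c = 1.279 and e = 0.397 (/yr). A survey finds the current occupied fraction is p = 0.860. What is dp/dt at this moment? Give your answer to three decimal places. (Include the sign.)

Colonization term: c·p·(1−p) = 1.279×0.860×0.1400 = 0.15399.
Extinction term: e·p = 0.34142.
dp/dt = 0.15399 − 0.34142 = -0.18743.

-0.187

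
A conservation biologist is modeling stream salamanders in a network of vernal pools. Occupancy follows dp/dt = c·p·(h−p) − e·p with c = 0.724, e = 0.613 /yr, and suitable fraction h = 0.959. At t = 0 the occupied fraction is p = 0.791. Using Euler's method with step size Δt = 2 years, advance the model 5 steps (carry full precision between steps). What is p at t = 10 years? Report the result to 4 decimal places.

0.0229

Update rule: p ← p + [c·p·(h−p) − e·p]·Δt with Δt = 2.
p: 0.79100 → 0.01366  (Δp = -0.77734)
p: 0.01366 → 0.01561  (Δp = +0.00195)
p: 0.01561 → 0.01779  (Δp = +0.00219)
p: 0.01779 → 0.02023  (Δp = +0.00244)
p: 0.02023 → 0.02292  (Δp = +0.00270)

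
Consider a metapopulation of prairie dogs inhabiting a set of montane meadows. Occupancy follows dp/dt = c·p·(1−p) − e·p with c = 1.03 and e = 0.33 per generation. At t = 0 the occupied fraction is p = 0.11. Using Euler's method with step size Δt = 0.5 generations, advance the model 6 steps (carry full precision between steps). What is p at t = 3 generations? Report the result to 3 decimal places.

Update rule: p ← p + [c·p·(1−p) − e·p]·Δt with Δt = 0.5.
step 1: Δp = +0.03227, p = 0.14227
step 2: Δp = +0.03937, p = 0.18164
step 3: Δp = +0.04658, p = 0.22822
step 4: Δp = +0.05305, p = 0.28127
step 5: Δp = +0.05770, p = 0.33898
step 6: Δp = +0.05947, p = 0.39844

0.398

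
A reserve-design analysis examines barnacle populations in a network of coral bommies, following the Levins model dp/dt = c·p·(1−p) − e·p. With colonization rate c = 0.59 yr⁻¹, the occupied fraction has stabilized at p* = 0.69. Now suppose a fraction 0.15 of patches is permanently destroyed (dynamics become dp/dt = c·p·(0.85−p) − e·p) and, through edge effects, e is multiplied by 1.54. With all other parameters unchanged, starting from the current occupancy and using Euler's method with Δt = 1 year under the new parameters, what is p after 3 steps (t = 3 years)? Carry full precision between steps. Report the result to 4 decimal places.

0.4615

Balance c(1−p*) = e gives e = 0.59×(1 − 0.69000) = 0.18290.
Starting from p₀ = 0.69000; update p ← p + (dp/dt)·Δt with the new parameters.
p: 0.69000 → 0.56079  (Δp = -0.12921)
p: 0.56079 → 0.49852  (Δp = -0.06226)
p: 0.49852 → 0.46149  (Δp = -0.03704)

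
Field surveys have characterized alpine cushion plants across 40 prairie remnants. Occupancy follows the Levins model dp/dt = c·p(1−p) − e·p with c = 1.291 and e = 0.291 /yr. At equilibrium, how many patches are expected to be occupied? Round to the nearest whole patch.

p* = 1 − e/c = 1 − 0.291/1.291 = 0.7746.
Expected occupied patches = N × p* = 40 × 0.7746 = 30.98 ≈ 31.

31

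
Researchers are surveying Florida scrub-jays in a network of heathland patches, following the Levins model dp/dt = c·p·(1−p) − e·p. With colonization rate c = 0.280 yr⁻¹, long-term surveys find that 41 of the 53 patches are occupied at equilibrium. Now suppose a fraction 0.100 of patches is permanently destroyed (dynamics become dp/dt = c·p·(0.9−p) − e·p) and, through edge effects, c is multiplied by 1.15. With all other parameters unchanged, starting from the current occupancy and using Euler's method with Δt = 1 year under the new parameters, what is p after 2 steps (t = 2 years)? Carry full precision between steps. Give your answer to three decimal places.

Observed p* = 41/53 = 0.77358.
Balance c(1−p*) = e gives e = 0.280×(1 − 0.77358) = 0.06340.
Starting from p₀ = 0.77358; update p ← p + (dp/dt)·Δt with the new parameters.
  1  |  dp/dt·Δt = -0.017553  |  p_1 = 0.756032
  2  |  dp/dt·Δt = -0.012882  |  p_2 = 0.743150

0.743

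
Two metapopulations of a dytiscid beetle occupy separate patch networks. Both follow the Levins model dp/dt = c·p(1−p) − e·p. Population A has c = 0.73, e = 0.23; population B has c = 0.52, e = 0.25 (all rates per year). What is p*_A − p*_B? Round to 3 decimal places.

0.166

A: p*_A = 1 − 0.23/0.73 = 0.6849.
B: p*_B = 1 − 0.25/0.52 = 0.5192.
p*_A − p*_B = 0.6849 − 0.5192 = 0.1657.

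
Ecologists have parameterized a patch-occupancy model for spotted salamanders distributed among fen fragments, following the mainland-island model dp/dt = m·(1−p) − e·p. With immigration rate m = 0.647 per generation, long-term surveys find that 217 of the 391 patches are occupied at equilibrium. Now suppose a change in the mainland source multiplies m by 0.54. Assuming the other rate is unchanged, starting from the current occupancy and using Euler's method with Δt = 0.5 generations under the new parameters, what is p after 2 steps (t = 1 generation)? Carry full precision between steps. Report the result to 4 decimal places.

0.4513

Observed p* = 217/391 = 0.55499.
Balance m(1−p*) = e·p* gives e = m(1−p*)/p* = 0.647×0.44501/0.55499 = 0.51879.
Starting from p₀ = 0.55499; update p ← p + (dp/dt)·Δt with the new parameters.
t = 0.5: p = 0.55499 + (-0.06622) = 0.48876
t = 1: p = 0.48876 + (-0.03748) = 0.45129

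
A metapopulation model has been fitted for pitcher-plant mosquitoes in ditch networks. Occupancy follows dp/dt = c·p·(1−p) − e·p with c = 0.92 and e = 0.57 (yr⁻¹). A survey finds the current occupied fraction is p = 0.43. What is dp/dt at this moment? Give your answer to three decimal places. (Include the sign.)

Colonization term: c·p·(1−p) = 0.92×0.43×0.5700 = 0.22549.
Extinction term: e·p = 0.24510.
dp/dt = 0.22549 − 0.24510 = -0.01961.

-0.020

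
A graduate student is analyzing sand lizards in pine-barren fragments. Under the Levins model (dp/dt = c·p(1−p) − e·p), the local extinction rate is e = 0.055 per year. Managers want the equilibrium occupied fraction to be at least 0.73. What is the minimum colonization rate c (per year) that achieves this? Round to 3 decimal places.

p* = 1 − e/c ≥ 0.73 requires e/c ≤ 0.2700, i.e. c ≥ e/0.2700.
c_min = 0.055/0.2700 = 0.2037.

0.204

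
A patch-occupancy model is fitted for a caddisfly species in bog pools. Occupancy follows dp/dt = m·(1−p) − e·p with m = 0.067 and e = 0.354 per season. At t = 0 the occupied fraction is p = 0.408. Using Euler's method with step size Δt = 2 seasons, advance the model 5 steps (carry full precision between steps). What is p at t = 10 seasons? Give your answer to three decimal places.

0.159

Update rule: p ← p + [m·(1−p) − e·p]·Δt with Δt = 2.
t = 2: p = 0.40800 + (-0.20954) = 0.19846
t = 4: p = 0.19846 + (-0.03311) = 0.16536
t = 6: p = 0.16536 + (-0.00523) = 0.16013
t = 8: p = 0.16013 + (-0.00083) = 0.15930
t = 10: p = 0.15930 + (-0.00013) = 0.15917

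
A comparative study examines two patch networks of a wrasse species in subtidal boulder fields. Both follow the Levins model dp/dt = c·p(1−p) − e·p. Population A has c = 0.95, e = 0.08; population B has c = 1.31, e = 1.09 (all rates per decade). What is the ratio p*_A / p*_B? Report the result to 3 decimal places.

A: p*_A = 1 − 0.08/0.95 = 0.9158.
B: p*_B = 1 − 1.09/1.31 = 0.1679.
p*_A / p*_B = 0.9158/0.1679 = 5.4531.

5.453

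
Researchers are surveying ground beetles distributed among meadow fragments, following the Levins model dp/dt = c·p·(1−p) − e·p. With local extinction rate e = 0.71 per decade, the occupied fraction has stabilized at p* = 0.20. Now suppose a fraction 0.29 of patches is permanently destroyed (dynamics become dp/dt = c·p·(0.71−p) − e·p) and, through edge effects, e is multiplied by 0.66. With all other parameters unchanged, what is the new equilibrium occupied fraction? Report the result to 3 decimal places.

Balance c(1−p*) = e gives c = e/(1 − 0.20000) = 0.71/0.80000 = 0.88750.
New p* = 0.71 − e/c = 0.71 − 0.46860/0.88750 = 0.18200.

0.182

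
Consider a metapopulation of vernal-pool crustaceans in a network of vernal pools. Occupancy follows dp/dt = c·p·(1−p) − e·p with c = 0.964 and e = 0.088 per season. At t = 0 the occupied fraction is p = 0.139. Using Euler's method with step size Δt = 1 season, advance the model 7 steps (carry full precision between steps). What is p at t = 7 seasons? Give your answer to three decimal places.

Update rule: p ← p + [c·p·(1−p) − e·p]·Δt with Δt = 1.
p: 0.13900 → 0.24214  (Δp = +0.10314)
p: 0.24214 → 0.39773  (Δp = +0.15559)
p: 0.39773 → 0.59365  (Δp = +0.19592)
p: 0.59365 → 0.77395  (Δp = +0.18030)
p: 0.77395 → 0.87450  (Δp = +0.10054)
p: 0.87450 → 0.90334  (Δp = +0.02885)
p: 0.90334 → 0.90802  (Δp = +0.00468)

0.908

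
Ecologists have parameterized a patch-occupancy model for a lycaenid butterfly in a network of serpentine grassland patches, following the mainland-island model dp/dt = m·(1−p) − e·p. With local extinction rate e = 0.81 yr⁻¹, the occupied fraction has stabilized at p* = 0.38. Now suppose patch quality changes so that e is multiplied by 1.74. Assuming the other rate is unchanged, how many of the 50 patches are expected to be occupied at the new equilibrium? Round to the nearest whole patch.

13

Balance m(1−p*) = e·p* gives m = e·p*/(1−p*) = 0.81×0.38000/0.62000 = 0.49645.
New p* = m/(m+e) = 0.49645/(0.49645+1.40940) = 0.26049.
Expected occupied = 50 × 0.26049 = 13.02 ≈ 13.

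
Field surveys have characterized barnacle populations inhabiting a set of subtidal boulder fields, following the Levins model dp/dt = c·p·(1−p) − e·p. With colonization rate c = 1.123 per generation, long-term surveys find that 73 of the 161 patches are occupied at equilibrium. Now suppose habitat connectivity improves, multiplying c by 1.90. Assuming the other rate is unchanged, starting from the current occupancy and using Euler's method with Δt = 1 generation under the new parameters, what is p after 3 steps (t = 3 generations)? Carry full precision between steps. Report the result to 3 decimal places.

Observed p* = 73/161 = 0.45342.
Balance c(1−p*) = e gives e = 1.123×(1 − 0.45342) = 0.61381.
Starting from p₀ = 0.45342; update p ← p + (dp/dt)·Δt with the new parameters.
step 1: Δp = +0.25048, p = 0.70390
step 2: Δp = +0.01266, p = 0.71655
step 3: Δp = -0.00647, p = 0.71009

0.710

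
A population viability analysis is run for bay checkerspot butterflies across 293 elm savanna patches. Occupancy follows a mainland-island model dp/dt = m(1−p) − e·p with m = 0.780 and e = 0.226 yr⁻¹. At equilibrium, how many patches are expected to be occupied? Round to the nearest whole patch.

227

p* = m/(m+e) = 0.780/1.0060 = 0.7753.
Expected occupied patches = N × p* = 293 × 0.7753 = 227.18 ≈ 227.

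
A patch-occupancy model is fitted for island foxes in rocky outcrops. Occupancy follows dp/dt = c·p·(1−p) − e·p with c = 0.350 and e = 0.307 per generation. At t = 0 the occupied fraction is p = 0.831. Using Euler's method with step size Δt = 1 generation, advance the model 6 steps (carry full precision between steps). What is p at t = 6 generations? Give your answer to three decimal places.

Update rule: p ← p + [c·p·(1−p) − e·p]·Δt with Δt = 1.
  1  |  dp/dt·Δt = -0.205963  |  p_1 = 0.625037
  2  |  dp/dt·Δt = -0.109858  |  p_2 = 0.515178
  3  |  dp/dt·Δt = -0.070740  |  p_3 = 0.444438
  4  |  dp/dt·Δt = -0.050023  |  p_4 = 0.394415
  5  |  dp/dt·Δt = -0.037487  |  p_5 = 0.356928
  6  |  dp/dt·Δt = -0.029241  |  p_6 = 0.327687

0.328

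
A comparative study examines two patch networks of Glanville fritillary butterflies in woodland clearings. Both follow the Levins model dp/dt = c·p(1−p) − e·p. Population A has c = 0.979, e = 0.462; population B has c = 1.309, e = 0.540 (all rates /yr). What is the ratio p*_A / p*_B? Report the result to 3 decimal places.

A: p*_A = 1 − 0.462/0.979 = 0.5281.
B: p*_B = 1 − 0.540/1.309 = 0.5875.
p*_A / p*_B = 0.5281/0.5875 = 0.8989.

0.899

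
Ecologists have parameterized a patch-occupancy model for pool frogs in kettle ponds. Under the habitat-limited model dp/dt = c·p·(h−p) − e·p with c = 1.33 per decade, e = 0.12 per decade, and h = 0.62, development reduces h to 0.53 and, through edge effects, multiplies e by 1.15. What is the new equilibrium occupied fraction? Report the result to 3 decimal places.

0.426

Before: p* = h − e/c = 0.62 − 0.12/1.33 = 0.62 − 0.0902 = 0.5298.
After: c = 1.33, e = 0.138, h = 0.53; p* = 0.53 − 0.138/1.33 = 0.4262.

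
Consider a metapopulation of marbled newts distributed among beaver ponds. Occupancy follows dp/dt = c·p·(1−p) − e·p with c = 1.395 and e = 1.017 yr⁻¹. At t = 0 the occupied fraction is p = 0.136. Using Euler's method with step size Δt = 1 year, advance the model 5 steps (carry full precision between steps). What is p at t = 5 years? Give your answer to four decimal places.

Update rule: p ← p + [c·p·(1−p) − e·p]·Δt with Δt = 1.
  1  |  dp/dt·Δt = +0.025606  |  p_1 = 0.161606
  2  |  dp/dt·Δt = +0.024655  |  p_2 = 0.186261
  3  |  dp/dt·Δt = +0.022010  |  p_3 = 0.208270
  4  |  dp/dt·Δt = +0.018216  |  p_4 = 0.226486
  5  |  dp/dt·Δt = +0.014054  |  p_5 = 0.240540

0.2405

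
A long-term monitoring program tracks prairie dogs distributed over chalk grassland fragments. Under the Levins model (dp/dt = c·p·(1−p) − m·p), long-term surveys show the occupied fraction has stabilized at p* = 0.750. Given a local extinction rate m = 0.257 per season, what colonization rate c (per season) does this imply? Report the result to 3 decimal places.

1.028

At equilibrium c(1−p*) = m, so c = m/(1−p*).
c = 0.257/(1 − 0.750) = 0.257/0.2500 = 1.0280.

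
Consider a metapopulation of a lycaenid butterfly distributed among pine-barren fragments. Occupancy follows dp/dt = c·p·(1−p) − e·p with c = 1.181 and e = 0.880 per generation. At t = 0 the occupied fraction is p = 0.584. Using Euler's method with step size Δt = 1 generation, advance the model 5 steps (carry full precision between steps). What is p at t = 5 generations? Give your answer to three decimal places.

0.271

Update rule: p ← p + [c·p·(1−p) − e·p]·Δt with Δt = 1.
t = 1: p = 0.58400 + (-0.22700) = 0.35700
t = 2: p = 0.35700 + (-0.04306) = 0.31394
t = 3: p = 0.31394 + (-0.02190) = 0.29204
t = 4: p = 0.29204 + (-0.01282) = 0.27922
t = 5: p = 0.27922 + (-0.00803) = 0.27119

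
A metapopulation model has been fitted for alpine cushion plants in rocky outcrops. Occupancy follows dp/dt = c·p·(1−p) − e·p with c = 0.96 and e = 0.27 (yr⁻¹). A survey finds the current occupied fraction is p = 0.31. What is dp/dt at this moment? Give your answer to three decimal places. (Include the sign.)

Colonization term: c·p·(1−p) = 0.96×0.31×0.6900 = 0.20534.
Extinction term: e·p = 0.08370.
dp/dt = 0.20534 − 0.08370 = 0.12164.

0.122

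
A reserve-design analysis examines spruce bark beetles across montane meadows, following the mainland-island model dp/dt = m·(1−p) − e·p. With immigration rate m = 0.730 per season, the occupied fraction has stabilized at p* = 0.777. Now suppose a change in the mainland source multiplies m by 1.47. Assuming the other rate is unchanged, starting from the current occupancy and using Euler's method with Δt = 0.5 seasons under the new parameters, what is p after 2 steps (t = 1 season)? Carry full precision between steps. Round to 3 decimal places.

0.829

Balance m(1−p*) = e·p* gives e = m(1−p*)/p* = 0.730×0.22300/0.77700 = 0.20951.
Starting from p₀ = 0.77700; update p ← p + (dp/dt)·Δt with the new parameters.
t = 0.5: p = 0.77700 + (+0.03826) = 0.81526
t = 1: p = 0.81526 + (+0.01372) = 0.82898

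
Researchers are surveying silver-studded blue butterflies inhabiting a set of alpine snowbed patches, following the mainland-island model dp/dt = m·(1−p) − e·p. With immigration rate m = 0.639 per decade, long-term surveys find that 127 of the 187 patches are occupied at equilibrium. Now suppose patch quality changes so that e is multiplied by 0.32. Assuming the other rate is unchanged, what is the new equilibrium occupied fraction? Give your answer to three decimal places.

0.869

Observed p* = 127/187 = 0.67914.
Balance m(1−p*) = e·p* gives e = m(1−p*)/p* = 0.639×0.32086/0.67914 = 0.30190.
New p* = m/(m+e) = 0.63900/(0.63900+0.09661) = 0.86867.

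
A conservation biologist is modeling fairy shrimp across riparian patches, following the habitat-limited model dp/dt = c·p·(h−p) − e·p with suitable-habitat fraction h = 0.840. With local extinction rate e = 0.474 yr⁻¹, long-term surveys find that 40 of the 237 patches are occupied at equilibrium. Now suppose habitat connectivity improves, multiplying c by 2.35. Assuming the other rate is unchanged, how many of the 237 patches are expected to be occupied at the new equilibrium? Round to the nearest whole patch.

Observed p* = 40/237 = 0.16878.
Balance c(h−p*) = e gives c = e/(0.84 − 0.16878) = 0.474/0.67122 = 0.70618.
New p* = 0.84 − e/c = 0.84 − 0.47400/1.65952 = 0.55438.
Expected occupied = 237 × 0.55438 = 131.39 ≈ 131.

131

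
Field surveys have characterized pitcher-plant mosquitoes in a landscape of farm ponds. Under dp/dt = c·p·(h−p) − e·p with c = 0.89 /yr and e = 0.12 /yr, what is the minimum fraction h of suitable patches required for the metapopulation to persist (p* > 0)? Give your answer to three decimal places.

p* = h − e/c is positive only when h > e/c.
h_min = e/c = 0.12/0.89 = 0.1348.

0.135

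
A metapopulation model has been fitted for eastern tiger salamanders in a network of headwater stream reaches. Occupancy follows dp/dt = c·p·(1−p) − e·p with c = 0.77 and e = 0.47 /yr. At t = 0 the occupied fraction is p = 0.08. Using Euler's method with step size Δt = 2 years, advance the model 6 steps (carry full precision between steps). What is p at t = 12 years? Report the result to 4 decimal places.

Update rule: p ← p + [c·p·(1−p) − e·p]·Δt with Δt = 2.
t = 2: p = 0.08000 + (+0.03814) = 0.11814
t = 4: p = 0.11814 + (+0.04939) = 0.16754
t = 6: p = 0.16754 + (+0.05730) = 0.22483
t = 8: p = 0.22483 + (+0.05705) = 0.28188
t = 10: p = 0.28188 + (+0.04676) = 0.32865
t = 12: p = 0.32865 + (+0.03085) = 0.35950

0.3595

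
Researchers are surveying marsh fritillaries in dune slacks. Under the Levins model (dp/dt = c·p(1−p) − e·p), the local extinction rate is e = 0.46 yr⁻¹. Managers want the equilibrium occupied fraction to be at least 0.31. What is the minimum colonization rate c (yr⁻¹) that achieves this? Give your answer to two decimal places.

0.67

p* = 1 − e/c ≥ 0.31 requires e/c ≤ 0.6900, i.e. c ≥ e/0.6900.
c_min = 0.46/0.6900 = 0.6667.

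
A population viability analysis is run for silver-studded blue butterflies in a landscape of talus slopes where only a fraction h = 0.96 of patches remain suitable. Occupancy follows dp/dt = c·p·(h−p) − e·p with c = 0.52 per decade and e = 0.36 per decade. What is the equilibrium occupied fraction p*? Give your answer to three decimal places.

Setting dp/dt = 0 and dividing by p* gives c·(h−p*) = e.
So p* = h − e/c = 0.96 − 0.36/0.52 = 0.96 − 0.6923 = 0.2677.

0.268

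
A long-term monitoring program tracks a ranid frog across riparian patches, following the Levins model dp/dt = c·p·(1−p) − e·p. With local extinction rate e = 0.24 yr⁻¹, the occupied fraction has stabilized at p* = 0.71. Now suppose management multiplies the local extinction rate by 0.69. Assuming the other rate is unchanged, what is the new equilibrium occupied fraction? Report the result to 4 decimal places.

0.7999

Balance c(1−p*) = e gives c = e/(1 − 0.71000) = 0.24/0.29000 = 0.82759.
New p* = 1 − e/c = 1 − 0.16560/0.82759 = 0.79990.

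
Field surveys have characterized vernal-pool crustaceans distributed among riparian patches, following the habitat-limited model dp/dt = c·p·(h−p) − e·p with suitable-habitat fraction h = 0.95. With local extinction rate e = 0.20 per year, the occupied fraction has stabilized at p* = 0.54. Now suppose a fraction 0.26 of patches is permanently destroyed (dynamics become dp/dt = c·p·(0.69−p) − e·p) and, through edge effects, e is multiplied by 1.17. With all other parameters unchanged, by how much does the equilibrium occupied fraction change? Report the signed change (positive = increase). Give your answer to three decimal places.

-0.330

Balance c(h−p*) = e gives c = e/(0.95 − 0.54000) = 0.20/0.41000 = 0.48780.
New p* = 0.69 − e/c = 0.69 − 0.23400/0.48780 = 0.21030.
Δp* = 0.21030 − 0.54000 = -0.32970.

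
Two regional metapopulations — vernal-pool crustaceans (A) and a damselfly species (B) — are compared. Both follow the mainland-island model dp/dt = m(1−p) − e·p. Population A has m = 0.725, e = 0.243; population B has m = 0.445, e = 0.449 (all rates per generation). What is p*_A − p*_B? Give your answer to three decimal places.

0.251

A: p*_A = m/(m+e) = 0.725/0.9680 = 0.7490.
B: p*_B = 0.445/0.8940 = 0.4978.
p*_A − p*_B = 0.7490 − 0.4978 = 0.2512.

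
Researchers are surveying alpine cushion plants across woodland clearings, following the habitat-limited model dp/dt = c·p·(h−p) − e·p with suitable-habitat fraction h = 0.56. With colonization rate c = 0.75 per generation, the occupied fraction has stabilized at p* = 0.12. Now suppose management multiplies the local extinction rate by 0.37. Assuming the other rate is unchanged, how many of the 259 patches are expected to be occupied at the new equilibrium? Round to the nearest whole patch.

Balance c(h−p*) = e gives e = 0.75×(0.56 − 0.12000) = 0.33000.
New p* = 0.56 − e/c = 0.56 − 0.12210/0.75000 = 0.39720.
Expected occupied = 259 × 0.39720 = 102.87 ≈ 103.

103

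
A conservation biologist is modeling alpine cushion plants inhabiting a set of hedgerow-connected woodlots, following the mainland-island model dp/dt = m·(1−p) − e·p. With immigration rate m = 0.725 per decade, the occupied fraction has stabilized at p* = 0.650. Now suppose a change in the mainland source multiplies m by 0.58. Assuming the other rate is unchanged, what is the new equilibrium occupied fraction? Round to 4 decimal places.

0.5186

Balance m(1−p*) = e·p* gives e = m(1−p*)/p* = 0.725×0.35000/0.65000 = 0.39038.
New p* = m/(m+e) = 0.42050/(0.42050+0.39038) = 0.51857.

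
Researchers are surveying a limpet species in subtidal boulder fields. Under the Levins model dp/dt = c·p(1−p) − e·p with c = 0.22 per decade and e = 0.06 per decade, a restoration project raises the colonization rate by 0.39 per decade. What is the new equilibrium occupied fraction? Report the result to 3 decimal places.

Before: p* = 1 − 0.06/0.22 = 0.7273.
After the change, c = 0.61, e = 0.06, so p* = 1 − 0.06/0.61 = 0.9016.

0.902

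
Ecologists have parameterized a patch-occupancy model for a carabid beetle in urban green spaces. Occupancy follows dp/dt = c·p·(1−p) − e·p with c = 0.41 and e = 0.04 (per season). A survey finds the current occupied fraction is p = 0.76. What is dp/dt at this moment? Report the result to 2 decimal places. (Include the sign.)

Colonization term: c·p·(1−p) = 0.41×0.76×0.2400 = 0.07478.
Extinction term: e·p = 0.03040.
dp/dt = 0.07478 − 0.03040 = 0.04438.

0.04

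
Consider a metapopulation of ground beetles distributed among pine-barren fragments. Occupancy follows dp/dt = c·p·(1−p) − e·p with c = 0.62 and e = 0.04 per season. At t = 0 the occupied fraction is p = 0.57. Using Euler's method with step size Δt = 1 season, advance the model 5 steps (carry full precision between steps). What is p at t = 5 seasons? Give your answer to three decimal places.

0.922

Update rule: p ← p + [c·p·(1−p) − e·p]·Δt with Δt = 1.
t = 1: p = 0.57000 + (+0.12916) = 0.69916
t = 2: p = 0.69916 + (+0.10244) = 0.80160
t = 3: p = 0.80160 + (+0.06654) = 0.86814
t = 4: p = 0.86814 + (+0.03625) = 0.90439
t = 5: p = 0.90439 + (+0.01744) = 0.92182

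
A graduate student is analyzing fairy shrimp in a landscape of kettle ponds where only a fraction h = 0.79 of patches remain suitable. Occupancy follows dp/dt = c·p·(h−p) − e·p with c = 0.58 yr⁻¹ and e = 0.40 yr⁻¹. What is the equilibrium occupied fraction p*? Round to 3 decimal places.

0.100

Setting dp/dt = 0 and dividing by p* gives c·(h−p*) = e.
So p* = h − e/c = 0.79 − 0.40/0.58 = 0.79 − 0.6897 = 0.1003.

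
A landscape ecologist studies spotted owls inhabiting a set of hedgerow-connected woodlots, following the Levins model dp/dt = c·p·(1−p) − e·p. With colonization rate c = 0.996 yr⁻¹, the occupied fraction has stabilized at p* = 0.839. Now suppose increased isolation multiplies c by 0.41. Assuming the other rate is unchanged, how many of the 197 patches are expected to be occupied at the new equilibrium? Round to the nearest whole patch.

120

Balance c(1−p*) = e gives e = 0.996×(1 − 0.83900) = 0.16036.
New p* = 1 − e/c = 1 − 0.16036/0.40836 = 0.60731.
Expected occupied = 197 × 0.60731 = 119.64 ≈ 120.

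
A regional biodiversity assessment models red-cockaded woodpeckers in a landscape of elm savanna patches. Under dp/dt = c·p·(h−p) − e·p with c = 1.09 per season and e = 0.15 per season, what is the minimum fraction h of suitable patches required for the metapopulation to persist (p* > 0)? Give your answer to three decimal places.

0.138

p* = h − e/c is positive only when h > e/c.
h_min = e/c = 0.15/1.09 = 0.1376.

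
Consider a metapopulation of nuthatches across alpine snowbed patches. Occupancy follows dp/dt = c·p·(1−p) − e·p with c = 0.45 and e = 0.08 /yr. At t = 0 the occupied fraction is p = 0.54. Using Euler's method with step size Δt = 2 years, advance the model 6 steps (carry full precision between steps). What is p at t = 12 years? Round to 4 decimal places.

0.8219

Update rule: p ← p + [c·p·(1−p) − e·p]·Δt with Δt = 2.
step 1: Δp = +0.13716, p = 0.67716
step 2: Δp = +0.08841, p = 0.76557
step 3: Δp = +0.03904, p = 0.80460
step 4: Δp = +0.01276, p = 0.81736
step 5: Δp = +0.00358, p = 0.82094
step 6: Δp = +0.00095, p = 0.82189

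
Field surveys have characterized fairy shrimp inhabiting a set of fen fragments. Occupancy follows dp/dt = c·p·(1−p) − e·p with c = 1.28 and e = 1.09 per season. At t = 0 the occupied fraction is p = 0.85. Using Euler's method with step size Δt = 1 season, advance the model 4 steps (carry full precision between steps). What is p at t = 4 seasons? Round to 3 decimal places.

0.106

Update rule: p ← p + [c·p·(1−p) − e·p]·Δt with Δt = 1.
  1  |  dp/dt·Δt = -0.763300  |  p_1 = 0.086700
  2  |  dp/dt·Δt = +0.006851  |  p_2 = 0.093551
  3  |  dp/dt·Δt = +0.006572  |  p_3 = 0.100124
  4  |  dp/dt·Δt = +0.006192  |  p_4 = 0.106316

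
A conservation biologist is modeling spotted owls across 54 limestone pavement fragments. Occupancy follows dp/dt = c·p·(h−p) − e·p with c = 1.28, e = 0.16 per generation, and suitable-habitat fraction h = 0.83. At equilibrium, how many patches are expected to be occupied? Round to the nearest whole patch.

38

p* = h − e/c = 0.83 − 0.1250 = 0.7050.
Expected occupied patches = N × p* = 54 × 0.7050 = 38.07 ≈ 38.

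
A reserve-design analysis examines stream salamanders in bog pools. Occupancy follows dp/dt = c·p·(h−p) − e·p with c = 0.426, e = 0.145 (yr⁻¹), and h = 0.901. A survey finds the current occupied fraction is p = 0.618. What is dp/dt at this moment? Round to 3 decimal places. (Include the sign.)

Colonization term: c·p·(h−p) = 0.426×0.618×0.2830 = 0.07450.
Extinction term: e·p = 0.08961.
dp/dt = 0.07450 − 0.08961 = -0.01511.

-0.015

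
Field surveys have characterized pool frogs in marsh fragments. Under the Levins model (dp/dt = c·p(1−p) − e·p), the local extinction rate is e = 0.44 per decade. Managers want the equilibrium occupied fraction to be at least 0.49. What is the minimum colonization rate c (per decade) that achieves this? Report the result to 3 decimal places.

p* = 1 − e/c ≥ 0.49 requires e/c ≤ 0.5100, i.e. c ≥ e/0.5100.
c_min = 0.44/0.5100 = 0.8627.

0.863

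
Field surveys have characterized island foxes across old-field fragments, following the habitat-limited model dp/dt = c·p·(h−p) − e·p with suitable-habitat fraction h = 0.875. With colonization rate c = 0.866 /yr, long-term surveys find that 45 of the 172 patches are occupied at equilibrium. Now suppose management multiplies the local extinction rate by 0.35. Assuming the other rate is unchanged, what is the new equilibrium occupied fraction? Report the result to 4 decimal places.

Observed p* = 45/172 = 0.26163.
Balance c(h−p*) = e gives e = 0.866×(0.875 − 0.26163) = 0.53118.
New p* = 0.875 − e/c = 0.875 − 0.18591/0.86600 = 0.66032.

0.6603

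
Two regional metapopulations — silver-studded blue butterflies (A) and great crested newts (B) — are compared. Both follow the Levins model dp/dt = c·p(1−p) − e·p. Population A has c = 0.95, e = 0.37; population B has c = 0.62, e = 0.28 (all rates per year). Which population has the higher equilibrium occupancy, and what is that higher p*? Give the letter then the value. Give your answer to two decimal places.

A: p*_A = 1 − 0.37/0.95 = 0.6105.
B: p*_B = 1 − 0.28/0.62 = 0.5484.
A is higher at 0.6105.

A, 0.61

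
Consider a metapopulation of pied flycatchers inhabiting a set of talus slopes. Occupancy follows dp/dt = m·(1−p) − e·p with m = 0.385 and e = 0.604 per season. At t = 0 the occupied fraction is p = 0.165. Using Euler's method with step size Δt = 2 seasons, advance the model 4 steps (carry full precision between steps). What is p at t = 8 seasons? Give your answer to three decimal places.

0.184

Update rule: p ← p + [m·(1−p) − e·p]·Δt with Δt = 2.
t = 2: p = 0.16500 + (+0.44363) = 0.60863
t = 4: p = 0.60863 + (-0.43387) = 0.17476
t = 6: p = 0.17476 + (+0.42432) = 0.59908
t = 8: p = 0.59908 + (-0.41499) = 0.18410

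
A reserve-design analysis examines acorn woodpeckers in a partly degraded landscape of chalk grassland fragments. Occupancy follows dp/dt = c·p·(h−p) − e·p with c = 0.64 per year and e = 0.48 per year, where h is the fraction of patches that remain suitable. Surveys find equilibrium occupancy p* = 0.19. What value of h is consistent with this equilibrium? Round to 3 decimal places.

0.940

At equilibrium c(h−p*) = e, so h = p* + e/c.
h = 0.19 + 0.48/0.64 = 0.19 + 0.7500 = 0.9400.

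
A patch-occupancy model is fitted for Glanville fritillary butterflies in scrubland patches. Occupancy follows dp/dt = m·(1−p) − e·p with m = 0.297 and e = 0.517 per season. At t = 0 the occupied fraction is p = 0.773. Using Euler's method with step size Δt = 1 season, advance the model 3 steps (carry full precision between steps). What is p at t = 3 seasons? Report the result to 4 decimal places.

Update rule: p ← p + [m·(1−p) − e·p]·Δt with Δt = 1.
  1  |  dp/dt·Δt = -0.332222  |  p_1 = 0.440778
  2  |  dp/dt·Δt = -0.061793  |  p_2 = 0.378985
  3  |  dp/dt·Δt = -0.011494  |  p_3 = 0.367491

0.3675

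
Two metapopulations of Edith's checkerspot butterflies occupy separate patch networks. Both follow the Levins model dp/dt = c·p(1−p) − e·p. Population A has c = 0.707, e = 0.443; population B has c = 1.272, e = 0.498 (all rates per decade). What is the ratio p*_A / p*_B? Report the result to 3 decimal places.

0.614

A: p*_A = 1 − 0.443/0.707 = 0.3734.
B: p*_B = 1 − 0.498/1.272 = 0.6085.
p*_A / p*_B = 0.3734/0.6085 = 0.6137.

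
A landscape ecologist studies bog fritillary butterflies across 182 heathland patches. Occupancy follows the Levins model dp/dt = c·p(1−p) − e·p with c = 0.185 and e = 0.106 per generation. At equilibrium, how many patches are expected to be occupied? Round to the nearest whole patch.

p* = 1 − e/c = 1 − 0.106/0.185 = 0.4270.
Expected occupied patches = N × p* = 182 × 0.4270 = 77.72 ≈ 78.

78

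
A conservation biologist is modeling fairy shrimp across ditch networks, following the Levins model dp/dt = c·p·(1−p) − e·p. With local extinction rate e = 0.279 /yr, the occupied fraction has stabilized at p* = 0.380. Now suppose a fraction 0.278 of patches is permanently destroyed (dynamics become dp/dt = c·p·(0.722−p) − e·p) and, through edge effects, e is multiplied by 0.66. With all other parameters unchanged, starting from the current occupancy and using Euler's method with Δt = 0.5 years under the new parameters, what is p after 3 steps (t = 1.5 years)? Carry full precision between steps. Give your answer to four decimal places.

Balance c(1−p*) = e gives c = e/(1 − 0.38000) = 0.279/0.62000 = 0.45000.
Starting from p₀ = 0.38000; update p ← p + (dp/dt)·Δt with the new parameters.
t = 0.5: p = 0.38000 + (-0.00575) = 0.37425
t = 1: p = 0.37425 + (-0.00517) = 0.36908
t = 1.5: p = 0.36908 + (-0.00467) = 0.36441

0.3644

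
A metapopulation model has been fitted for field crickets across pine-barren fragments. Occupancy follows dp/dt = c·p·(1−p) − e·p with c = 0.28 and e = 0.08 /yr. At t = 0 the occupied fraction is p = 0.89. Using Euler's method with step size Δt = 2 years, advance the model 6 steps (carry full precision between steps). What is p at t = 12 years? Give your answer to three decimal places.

0.720

Update rule: p ← p + [c·p·(1−p) − e·p]·Δt with Δt = 2.
t = 2: p = 0.89000 + (-0.08758) = 0.80242
t = 4: p = 0.80242 + (-0.03961) = 0.76282
t = 6: p = 0.76282 + (-0.02073) = 0.74209
t = 8: p = 0.74209 + (-0.01155) = 0.73053
t = 10: p = 0.73053 + (-0.00665) = 0.72389
t = 12: p = 0.72389 + (-0.00389) = 0.71999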